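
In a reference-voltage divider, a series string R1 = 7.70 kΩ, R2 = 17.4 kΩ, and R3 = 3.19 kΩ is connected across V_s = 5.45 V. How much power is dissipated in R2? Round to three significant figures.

Series current I = V_s/ΣR = 5.45/28.29 = 0.1926 mA.
P = I²R = 0.03711 × 17.4 = 0.6458 mW.

P ≈ 0.646 mW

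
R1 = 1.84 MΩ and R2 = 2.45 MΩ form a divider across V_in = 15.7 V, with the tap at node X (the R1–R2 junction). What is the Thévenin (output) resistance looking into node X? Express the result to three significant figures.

R_th ≈ 1.05 MΩ

With V_in suppressed (replaced by a short), R_th = R1 ‖ R2 = (1.840 × 2.45)/(1.840 + 2.45) = 1.051 MΩ.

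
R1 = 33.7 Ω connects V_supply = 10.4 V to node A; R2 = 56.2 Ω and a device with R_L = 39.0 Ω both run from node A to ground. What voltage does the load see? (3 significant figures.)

The load sits in parallel with R2, giving an effective lower resistance R2' = R2·R_L/(R2+R_L) = 23.02 Ω.
Voltage divider with the loaded lower leg: V_out = 10.4 × 23.02/(33.7 + 23.02) = 10.4 × 0.4059 = 4.221 V.

V_out ≈ 4.22 V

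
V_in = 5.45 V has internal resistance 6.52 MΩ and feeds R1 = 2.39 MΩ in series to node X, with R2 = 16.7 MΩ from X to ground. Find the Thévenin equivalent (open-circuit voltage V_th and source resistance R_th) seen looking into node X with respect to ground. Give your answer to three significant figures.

V_th ≈ 3.55 V, R_th ≈ 5.81 MΩ

R1' = 6.52 + 2.39 = 8.910 MΩ (source resistance + R1).
With X open, the divider is unloaded: V_th = 5.45 × 16.7/25.61 = 3.554 V.
Zeroing V_in shorts the top of R1' to ground, so R_th = R1' ‖ R2 = 5.810 MΩ.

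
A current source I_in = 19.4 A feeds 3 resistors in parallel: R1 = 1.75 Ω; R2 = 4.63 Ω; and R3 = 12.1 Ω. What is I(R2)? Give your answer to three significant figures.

I ≈ 4.82 A

Total conductance ΣG = 1/1.75 + 1/4.63 + 1/12.1 = 0.8701 (units of 1/Ω).
By the current-divider rule, I = I_in · G_k/ΣG = 19.4 × 0.2482 = 4.816 A.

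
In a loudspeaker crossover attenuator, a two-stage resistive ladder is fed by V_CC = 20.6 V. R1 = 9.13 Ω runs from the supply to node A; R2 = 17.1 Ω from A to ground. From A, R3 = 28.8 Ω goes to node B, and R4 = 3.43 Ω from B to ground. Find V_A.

V_A ≈ 11.3 V

Node A sees R2 in parallel with the series input of stage 2, R3 + R4 = 32.23 Ω.
R2 ‖ (R3+R4) = 11.17 Ω.
So V_A = 20.6 × 0.5503 = 11.34 V.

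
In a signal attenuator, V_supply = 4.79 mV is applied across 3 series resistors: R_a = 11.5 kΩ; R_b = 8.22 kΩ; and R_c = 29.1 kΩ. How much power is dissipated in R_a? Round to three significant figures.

ΣR = 48.82 kΩ → I = 4.79/48.82 = 0.09812 µA.
P(R_a) = I²·R_a = (0.09812)² × 11.5 = 0.1107 nW.

P ≈ 0.111 nW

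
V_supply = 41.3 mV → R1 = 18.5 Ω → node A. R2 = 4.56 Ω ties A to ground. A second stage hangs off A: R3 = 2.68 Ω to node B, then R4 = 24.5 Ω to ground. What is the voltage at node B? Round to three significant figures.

V_B ≈ 6.49 mV

Looking into the second stage from A: R3 + R4 = 27.18 Ω appears in parallel with R2.
Effective lower resistance at A: R2 ‖ 27.18 = 3.905 Ω.
V_A = 41.3 × 3.905/(18.5 + 3.905) = 7.198 mV.
Then the unloaded second divider: V_B = V_A × R4/(R3+R4) = 7.198 × 0.9014 = 6.488 mV.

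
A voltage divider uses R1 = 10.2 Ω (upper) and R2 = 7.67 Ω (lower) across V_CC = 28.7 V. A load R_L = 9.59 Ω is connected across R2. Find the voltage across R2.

First combine the lower leg with the load: R2 ‖ R_L = 4.262 Ω.
Then V_out = V_CC · R2'/(R1 + R2') = 28.7 × 4.262/14.46 = 8.457 V.

V_out ≈ 8.46 V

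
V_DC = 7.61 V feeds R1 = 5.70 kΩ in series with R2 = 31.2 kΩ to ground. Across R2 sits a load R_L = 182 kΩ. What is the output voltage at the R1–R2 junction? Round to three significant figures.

First combine the lower leg with the load: R2 ‖ R_L = 26.63 kΩ.
Voltage divider with the loaded lower leg: V_out = 7.61 × 26.63/(5.70 + 26.63) = 7.61 × 0.8237 = 6.268 V.

V_out ≈ 6.27 V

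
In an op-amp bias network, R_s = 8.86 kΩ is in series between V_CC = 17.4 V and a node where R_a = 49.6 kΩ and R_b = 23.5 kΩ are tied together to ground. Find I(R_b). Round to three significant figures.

I ≈ 0.476 mA

Parallel bank: R_p = 1/(1/49.6 + 1/23.5) = 15.95 kΩ.
V_A by voltage divider: V_A = 17.4 × 15.95/(8.86 + 15.95) = 11.19 V.
Branch current I = V_A/R_b = 11.19/23.5 = 0.4760 mA.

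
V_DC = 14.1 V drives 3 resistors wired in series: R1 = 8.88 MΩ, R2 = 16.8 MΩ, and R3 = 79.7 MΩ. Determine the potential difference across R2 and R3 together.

Series total: ΣR = 8.88 + 16.8 + 79.7 = 105.4 MΩ.
R_{R2..R3} = 16.8 + 79.7 = 96.50 MΩ.
Voltage divider: V = V_DC · (96.50 / 105.4) = 14.1 × 0.9157 = 12.91 V.

V ≈ 12.9 V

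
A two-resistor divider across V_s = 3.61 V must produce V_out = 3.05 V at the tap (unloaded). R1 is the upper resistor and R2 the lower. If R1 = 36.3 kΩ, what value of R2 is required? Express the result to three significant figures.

R2 ≈ 198 kΩ

The divider ratio is R2/(R1+R2) = 3.05/3.61 = 0.8449.
Rearranging, R2 = R1·k/(1−k) = 36.3 × 5.446 = 197.7 kΩ.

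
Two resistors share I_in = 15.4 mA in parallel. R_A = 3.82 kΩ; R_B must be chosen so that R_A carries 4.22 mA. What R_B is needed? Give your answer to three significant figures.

Two-branch current divider: I_A = I_in · R_B/(R_A + R_B).
With f = 0.2740, R_B = R_A · f/(1−f) = 3.82 × 0.3775 = 1.442 kΩ.

R_B ≈ 1.44 kΩ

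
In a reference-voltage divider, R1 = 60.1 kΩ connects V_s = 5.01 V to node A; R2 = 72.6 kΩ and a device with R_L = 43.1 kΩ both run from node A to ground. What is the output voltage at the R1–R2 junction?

R2 ‖ R_L = (72.6 × 43.1)/(72.6 + 43.1) = 27.04 kΩ.
Then V_out = V_s · R2'/(R1 + R2') = 5.01 × 27.04/87.14 = 1.555 V.
(Unloaded it would be 2.74 V; the load pulls it down.)

V_out ≈ 1.55 V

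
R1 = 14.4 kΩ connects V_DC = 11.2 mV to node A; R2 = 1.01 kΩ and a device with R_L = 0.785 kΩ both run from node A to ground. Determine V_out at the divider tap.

V_out ≈ 0.333 mV

R2 ‖ R_L = (1.01 × 0.785)/(1.01 + 0.785) = 0.4417 kΩ.
Now apply the divider: V_out = 11.2 × 0.02976 = 0.3333 mV.
(Unloaded it would be 0.734 mV; the load pulls it down.)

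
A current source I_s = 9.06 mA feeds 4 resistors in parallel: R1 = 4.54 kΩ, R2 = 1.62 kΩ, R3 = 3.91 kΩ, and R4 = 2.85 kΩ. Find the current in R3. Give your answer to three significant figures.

I ≈ 1.60 mA

ΣG = 1/4.54 + 1/1.62 + 1/3.91 + 1/2.85 = 1.444.
Current divider: I(R3) = I_s · G_k/ΣG = 9.06 × (0.2558/1.444) = 9.06 × 0.1771 = 1.604 mA.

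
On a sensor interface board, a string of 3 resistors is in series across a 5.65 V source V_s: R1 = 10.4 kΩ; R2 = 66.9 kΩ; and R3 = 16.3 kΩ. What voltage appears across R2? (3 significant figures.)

V ≈ 4.04 V

Total series resistance ΣR = 10.4 + 66.9 + 16.3 = 93.60 kΩ.
V = V_s · R/ΣR = 5.65 × 0.7147 = 4.038 V.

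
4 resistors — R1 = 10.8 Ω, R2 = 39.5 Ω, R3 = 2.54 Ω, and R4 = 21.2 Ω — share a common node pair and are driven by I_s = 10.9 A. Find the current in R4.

ΣG = 1/10.8 + 1/39.5 + 1/2.54 + 1/21.2 = 0.5588.
Current divider: I(R4) = I_s · G_k/ΣG = 10.9 × (0.04717/0.5588) = 10.9 × 0.08442 = 0.9201 A.

I ≈ 0.920 A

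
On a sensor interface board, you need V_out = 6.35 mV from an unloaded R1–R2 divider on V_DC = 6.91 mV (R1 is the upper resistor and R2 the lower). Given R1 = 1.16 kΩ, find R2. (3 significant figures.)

R2 ≈ 13.2 kΩ

V_out/V_DC = R2/(R1+R2) = 0.9190.
R2 = R1 · 0.9190/(1 − 0.9190) = 13.15 kΩ.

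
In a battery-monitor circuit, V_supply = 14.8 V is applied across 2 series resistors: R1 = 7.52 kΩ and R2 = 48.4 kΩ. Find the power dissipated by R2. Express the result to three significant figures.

Series current I = V_supply/ΣR = 14.8/55.92 = 0.2647 mA.
P = I²R = 0.07005 × 48.4 = 3.390 mW.

P ≈ 3.39 mW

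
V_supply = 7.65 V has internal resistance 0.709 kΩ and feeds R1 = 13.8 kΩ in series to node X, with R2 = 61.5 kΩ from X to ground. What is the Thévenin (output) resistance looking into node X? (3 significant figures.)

R1' = 0.709 + 13.8 = 14.51 kΩ (source resistance + R1).
Looking into X with the source shorted: R_th = R1'·R2/(R1'+R2) = 14.51 × 61.5/76.01 = 11.74 kΩ.

R_th ≈ 11.7 kΩ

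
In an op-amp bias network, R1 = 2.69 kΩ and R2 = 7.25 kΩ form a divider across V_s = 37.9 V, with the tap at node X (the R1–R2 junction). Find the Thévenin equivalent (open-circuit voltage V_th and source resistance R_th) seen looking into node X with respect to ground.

V_th is the unloaded tap voltage: V_s · R2/(R1+R2) = 37.9 × 0.7294 = 27.64 V.
With V_s suppressed (replaced by a short), R_th = R1 ‖ R2 = (2.690 × 7.25)/(2.690 + 7.25) = 1.962 kΩ.

V_th ≈ 27.6 V, R_th ≈ 1.96 kΩ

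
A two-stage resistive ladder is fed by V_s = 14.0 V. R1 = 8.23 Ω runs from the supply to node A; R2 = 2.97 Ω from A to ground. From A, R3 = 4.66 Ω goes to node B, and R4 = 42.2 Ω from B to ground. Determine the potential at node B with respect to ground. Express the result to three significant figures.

Looking into the second stage from A: R3 + R4 = 46.86 Ω appears in parallel with R2.
R2 ‖ (R3+R4) = 2.793 Ω.
V_A = 14.0 × 2.793/(8.23 + 2.793) = 3.547 V.
V_B = V_A × 0.9006 = 3.195 V.

V_B ≈ 3.19 V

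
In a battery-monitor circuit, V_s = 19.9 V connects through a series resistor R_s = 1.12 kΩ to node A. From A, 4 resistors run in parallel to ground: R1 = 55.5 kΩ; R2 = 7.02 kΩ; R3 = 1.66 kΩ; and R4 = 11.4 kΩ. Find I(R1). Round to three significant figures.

I ≈ 0.184 mA

Equivalent of the parallel group: R_p = 1.176 kΩ.
Node voltage V_A = V_s · R_p/(R_s + R_p) = 19.9 × 0.5121 = 10.19 V.
Branch current I = V_A/R1 = 10.19/55.5 = 0.1836 mA.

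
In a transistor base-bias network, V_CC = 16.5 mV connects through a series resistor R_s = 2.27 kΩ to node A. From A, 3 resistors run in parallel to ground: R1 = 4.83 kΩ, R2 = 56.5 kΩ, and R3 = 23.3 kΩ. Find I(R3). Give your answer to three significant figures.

Parallel bank: R_p = 1/(1/4.83 + 1/56.5 + 1/23.3) = 3.736 kΩ.
Node voltage V_A = V_CC · R_p/(R_s + R_p) = 16.5 × 0.6221 = 10.26 mV.
I(R3) = V_A / R3 = 10.26/23.3 = 0.4405 µA.
(Equivalently: I_total = 2.747 µA, then current-divider fraction G_k/ΣG = 0.1603.)

I ≈ 0.441 µA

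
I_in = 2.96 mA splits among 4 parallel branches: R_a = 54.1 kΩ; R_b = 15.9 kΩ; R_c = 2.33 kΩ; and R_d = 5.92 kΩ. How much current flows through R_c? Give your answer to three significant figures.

I ≈ 1.87 mA

Conductances: ΣG = 1/54.1 + 1/15.9 + 1/2.33 + 1/5.92 = 0.6795 (1/kΩ).
R_c takes the fraction G_k/ΣG = 0.4292/0.6795 = 0.6316, so I = 2.96 × 0.6316 = 1.870 mA.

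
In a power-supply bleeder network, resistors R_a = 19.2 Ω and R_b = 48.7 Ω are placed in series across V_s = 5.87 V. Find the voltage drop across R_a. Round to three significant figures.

V ≈ 1.66 V

Total series resistance ΣR = 19.2 + 48.7 = 67.90 Ω.
By the voltage-divider rule, V = 5.87 × 19.20/67.90 = 1.660 V.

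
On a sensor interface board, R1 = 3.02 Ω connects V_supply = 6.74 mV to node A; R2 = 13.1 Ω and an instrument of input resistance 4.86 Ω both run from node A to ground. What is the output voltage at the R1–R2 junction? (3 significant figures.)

V_out ≈ 3.64 mV

First combine the lower leg with the load: R2 ‖ R_L = 3.545 Ω.
Now apply the divider: V_out = 6.74 × 0.5400 = 3.639 mV.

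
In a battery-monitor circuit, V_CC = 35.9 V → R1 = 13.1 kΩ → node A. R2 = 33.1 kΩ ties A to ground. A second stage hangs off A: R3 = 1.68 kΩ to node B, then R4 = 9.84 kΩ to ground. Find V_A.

Looking into the second stage from A: R3 + R4 = 11.52 kΩ appears in parallel with R2.
R2 ‖ (R3+R4) = 8.546 kΩ.
First divider: V_A = V_CC · 8.546/(13.1 + 8.546) = 14.17 V.

V_A ≈ 14.2 V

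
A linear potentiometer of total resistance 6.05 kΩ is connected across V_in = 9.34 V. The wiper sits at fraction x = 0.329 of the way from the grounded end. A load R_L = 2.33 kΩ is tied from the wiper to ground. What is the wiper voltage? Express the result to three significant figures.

V_out ≈ 1.95 V

The pot divides into 4.060 kΩ above the wiper and 1.990 kΩ below.
(x·R_p) ‖ R_L = 1.073 kΩ.
Loaded-divider output: V_out = 9.34 × 0.2091 = 1.953 V.
(Unloaded: V_out = x·V_in = 3.07 V.)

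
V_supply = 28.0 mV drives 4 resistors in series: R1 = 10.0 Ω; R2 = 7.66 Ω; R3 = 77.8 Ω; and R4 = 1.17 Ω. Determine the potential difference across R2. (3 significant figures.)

Series total: ΣR = 10.0 + 7.66 + 77.8 + 1.17 = 96.63 Ω.
V = V_supply · R/ΣR = 28.0 × 0.07927 = 2.220 mV.

V ≈ 2.22 mV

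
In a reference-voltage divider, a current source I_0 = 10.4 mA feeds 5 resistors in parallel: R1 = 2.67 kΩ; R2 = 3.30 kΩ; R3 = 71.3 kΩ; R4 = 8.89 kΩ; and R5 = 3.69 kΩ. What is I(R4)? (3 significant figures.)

ΣG = 1/2.67 + 1/3.30 + 1/71.3 + 1/8.89 + 1/3.69 = 1.075.
R4 takes the fraction G_k/ΣG = 0.1125/1.075 = 0.1046, so I = 10.4 × 0.1046 = 1.088 mA.

I ≈ 1.09 mA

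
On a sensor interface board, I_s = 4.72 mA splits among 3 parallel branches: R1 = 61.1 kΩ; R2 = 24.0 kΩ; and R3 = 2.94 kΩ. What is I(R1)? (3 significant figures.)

I ≈ 0.194 mA

ΣG = 1/61.1 + 1/24.0 + 1/2.94 = 0.3982.
By the current-divider rule, I = I_s · G_k/ΣG = 4.72 × 0.04110 = 0.1940 mA.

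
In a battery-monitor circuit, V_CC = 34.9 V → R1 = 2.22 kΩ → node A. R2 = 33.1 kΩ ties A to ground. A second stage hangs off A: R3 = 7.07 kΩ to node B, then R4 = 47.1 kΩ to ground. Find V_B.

Looking into the second stage from A: R3 + R4 = 54.17 kΩ appears in parallel with R2.
Effective lower resistance at A: R2 ‖ 54.17 = 20.55 kΩ.
V_A = 34.9 × 20.55/(2.22 + 20.55) = 31.50 V.
Then the unloaded second divider: V_B = V_A × R4/(R3+R4) = 31.50 × 0.8695 = 27.39 V.

V_B ≈ 27.4 V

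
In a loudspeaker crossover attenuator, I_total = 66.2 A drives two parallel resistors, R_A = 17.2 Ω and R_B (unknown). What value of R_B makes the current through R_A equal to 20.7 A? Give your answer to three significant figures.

R_B ≈ 7.83 Ω

The fraction through R_A equals R_B/(R_A+R_B).
With f = 0.3127, R_B = R_A · f/(1−f) = 17.2 × 0.4549 = 7.825 Ω.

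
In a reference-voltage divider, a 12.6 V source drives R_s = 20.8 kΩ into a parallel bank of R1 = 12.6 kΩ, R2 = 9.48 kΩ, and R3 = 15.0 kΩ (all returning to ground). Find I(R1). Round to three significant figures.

I ≈ 0.160 mA

Parallel bank: R_p = 1/(1/12.6 + 1/9.48 + 1/15.0) = 3.976 kΩ.
V_A by voltage divider: V_A = 12.6 × 3.976/(20.8 + 3.976) = 2.022 V.
Branch current I = V_A/R1 = 2.022/12.6 = 0.1605 mA.
(Equivalently: I_total = 0.5086 mA, then current-divider fraction G_k/ΣG = 0.3155.)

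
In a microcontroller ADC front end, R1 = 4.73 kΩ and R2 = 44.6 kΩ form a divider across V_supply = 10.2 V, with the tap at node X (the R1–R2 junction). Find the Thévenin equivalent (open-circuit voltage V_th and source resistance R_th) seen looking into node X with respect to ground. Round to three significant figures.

With X open, the divider is unloaded: V_th = 10.2 × 44.6/49.33 = 9.222 V.
Zeroing V_supply shorts the top of R1 to ground, so R_th = R1 ‖ R2 = 4.276 kΩ.

V_th ≈ 9.22 V, R_th ≈ 4.28 kΩ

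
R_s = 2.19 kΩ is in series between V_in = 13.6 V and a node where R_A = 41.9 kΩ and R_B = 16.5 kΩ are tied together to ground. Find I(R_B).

Parallel bank: R_p = 1/(1/41.9 + 1/16.5) = 11.84 kΩ.
V_A by voltage divider: V_A = 13.6 × 11.84/(2.19 + 11.84) = 11.48 V.
Branch current I = V_A/R_B = 11.48/16.5 = 0.6956 mA.

I ≈ 0.696 mA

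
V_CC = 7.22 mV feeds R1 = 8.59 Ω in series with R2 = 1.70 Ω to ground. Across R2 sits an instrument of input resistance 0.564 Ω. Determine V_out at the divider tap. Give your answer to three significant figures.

R2 ‖ R_L = (1.70 × 0.564)/(1.70 + 0.564) = 0.4235 Ω.
Then V_out = V_CC · R2'/(R1 + R2') = 7.22 × 0.4235/9.013 = 0.3392 mV.

V_out ≈ 0.339 mV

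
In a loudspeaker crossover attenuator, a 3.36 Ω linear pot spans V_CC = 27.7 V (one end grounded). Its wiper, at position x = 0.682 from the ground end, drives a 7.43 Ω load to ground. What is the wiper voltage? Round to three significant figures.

V_out ≈ 17.2 V

Lower segment x·R_p = 2.292 Ω; upper segment (1−x)·R_p = 1.068 Ω.
Lower segment in parallel with the load: 2.292 ‖ 7.43 = 1.751 Ω.
Then V_out = V_CC · 1.751/(1.068 + 1.751) = 17.20 V.
(Unloaded: V_out = x·V_CC = 18.9 V.)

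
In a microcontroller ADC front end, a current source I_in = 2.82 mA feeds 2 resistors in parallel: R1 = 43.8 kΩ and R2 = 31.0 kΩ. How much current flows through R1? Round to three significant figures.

With just two branches, the current splits inversely with resistance.
I(R1) = 2.82 × 31.0/(43.8 + 31.0) = 2.82 × 0.4144 = 1.169 mA.

I ≈ 1.17 mA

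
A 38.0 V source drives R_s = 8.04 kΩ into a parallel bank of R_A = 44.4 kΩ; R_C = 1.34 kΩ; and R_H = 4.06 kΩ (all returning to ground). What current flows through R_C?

I ≈ 3.10 mA

Combine the parallel branches: R_p = (1/44.4 + 1/1.34 + 1/4.06)⁻¹ = 0.9851 kΩ.
Node voltage V_A = V_CC · R_p/(R_s + R_p) = 38.0 × 0.1092 = 4.148 V.
Branch current I = V_A/R_C = 4.148/1.34 = 3.095 mA.
(Equivalently: I_total = 4.210 mA, then current-divider fraction G_k/ΣG = 0.7352.)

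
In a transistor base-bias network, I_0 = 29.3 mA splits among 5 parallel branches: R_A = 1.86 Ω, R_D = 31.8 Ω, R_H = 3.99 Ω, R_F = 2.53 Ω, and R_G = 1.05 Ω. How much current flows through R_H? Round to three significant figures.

I ≈ 3.39 mA

ΣG = 1/1.86 + 1/31.8 + 1/3.99 + 1/2.53 + 1/1.05 = 2.167.
By the current-divider rule, I = I_0 · G_k/ΣG = 29.3 × 0.1156 = 3.388 mA.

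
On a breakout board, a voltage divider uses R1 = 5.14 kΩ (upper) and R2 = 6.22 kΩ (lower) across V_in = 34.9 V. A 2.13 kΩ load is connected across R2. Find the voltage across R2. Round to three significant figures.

V_out ≈ 8.23 V

R2 ‖ R_L = (6.22 × 2.13)/(6.22 + 2.13) = 1.587 kΩ.
Voltage divider with the loaded lower leg: V_out = 34.9 × 1.587/(5.14 + 1.587) = 34.9 × 0.2359 = 8.232 V.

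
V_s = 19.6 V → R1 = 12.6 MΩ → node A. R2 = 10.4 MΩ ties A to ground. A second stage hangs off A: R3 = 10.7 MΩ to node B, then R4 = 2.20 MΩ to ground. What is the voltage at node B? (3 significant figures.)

The second stage (R3 + R4 = 12.90 MΩ) loads node A in parallel with R2.
R2 ‖ (R3+R4) = 5.758 MΩ.
V_A = 19.6 × 5.758/(12.6 + 5.758) = 6.148 V.
V_B = V_A × 0.1705 = 1.048 V.

V_B ≈ 1.05 V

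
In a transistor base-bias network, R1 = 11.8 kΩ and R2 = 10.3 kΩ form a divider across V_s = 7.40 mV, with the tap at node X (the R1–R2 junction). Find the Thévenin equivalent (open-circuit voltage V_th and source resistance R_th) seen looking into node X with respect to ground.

V_th ≈ 3.45 mV, R_th ≈ 5.50 kΩ

V_th is the unloaded tap voltage: V_s · R2/(R1+R2) = 7.40 × 0.4661 = 3.449 mV.
Zeroing V_s shorts the top of R1 to ground, so R_th = R1 ‖ R2 = 5.500 kΩ.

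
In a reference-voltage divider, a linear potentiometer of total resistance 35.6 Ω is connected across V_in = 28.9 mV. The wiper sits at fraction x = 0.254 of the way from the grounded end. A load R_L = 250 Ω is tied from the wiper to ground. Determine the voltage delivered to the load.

V_out ≈ 7.15 mV

The pot divides into 26.56 Ω above the wiper and 9.042 Ω below.
R_L loads the lower segment: effective lower R = 8.727 Ω.
Then V_out = V_in · 8.727/(26.56 + 8.727) = 7.148 mV.
(Unloaded: V_out = x·V_in = 7.34 mV.)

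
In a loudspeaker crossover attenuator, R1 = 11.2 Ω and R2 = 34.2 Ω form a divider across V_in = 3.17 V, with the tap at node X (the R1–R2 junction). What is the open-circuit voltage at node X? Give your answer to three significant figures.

V_th ≈ 2.39 V

Open-circuit (no load on X): V_th = V_in · R2/(R1 + R2) = 3.17 × 34.2/(11.20 + 34.2) = 2.388 V.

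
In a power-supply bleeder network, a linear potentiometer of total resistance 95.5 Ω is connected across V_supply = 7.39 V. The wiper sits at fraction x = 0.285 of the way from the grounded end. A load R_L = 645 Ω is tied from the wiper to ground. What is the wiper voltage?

V_out ≈ 2.04 V

Split the track: R_lower = x·R_p = 27.22 Ω, R_upper = (1−x)·R_p = 68.28 Ω.
Lower segment in parallel with the load: 27.22 ‖ 645 = 26.12 Ω.
Then V_out = V_supply · 26.12/(68.28 + 26.12) = 2.044 V.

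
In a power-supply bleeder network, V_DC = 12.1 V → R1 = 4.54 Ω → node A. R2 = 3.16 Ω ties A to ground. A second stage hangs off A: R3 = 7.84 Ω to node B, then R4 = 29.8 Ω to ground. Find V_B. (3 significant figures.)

V_B ≈ 3.75 V

Node A sees R2 in parallel with the series input of stage 2, R3 + R4 = 37.64 Ω.
Effective lower resistance at A: R2 ‖ 37.64 = 2.915 Ω.
So V_A = 12.1 × 0.3910 = 4.732 V.
Then the unloaded second divider: V_B = V_A × R4/(R3+R4) = 4.732 × 0.7917 = 3.746 V.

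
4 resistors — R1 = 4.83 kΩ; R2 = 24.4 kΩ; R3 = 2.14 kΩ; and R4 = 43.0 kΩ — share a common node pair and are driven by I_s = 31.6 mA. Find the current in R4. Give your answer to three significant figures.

ΣG = 1/4.83 + 1/24.4 + 1/2.14 + 1/43.0 = 0.7386.
R4 takes the fraction G_k/ΣG = 0.02326/0.7386 = 0.03149, so I = 31.6 × 0.03149 = 0.9950 mA.

I ≈ 0.995 mA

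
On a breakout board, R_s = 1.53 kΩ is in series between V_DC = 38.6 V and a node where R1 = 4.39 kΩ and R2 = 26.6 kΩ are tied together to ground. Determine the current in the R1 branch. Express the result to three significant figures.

Combine the parallel branches: R_p = (1/4.39 + 1/26.6)⁻¹ = 3.768 kΩ.
Node voltage V_A = V_DC · R_p/(R_s + R_p) = 38.6 × 0.7112 = 27.45 V.
Branch current I = V_A/R1 = 27.45/4.39 = 6.254 mA.

I ≈ 6.25 mA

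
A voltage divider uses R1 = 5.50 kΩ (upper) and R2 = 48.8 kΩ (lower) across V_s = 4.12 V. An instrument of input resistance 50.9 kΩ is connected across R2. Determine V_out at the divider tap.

First combine the lower leg with the load: R2 ‖ R_L = 24.91 kΩ.
Now apply the divider: V_out = 4.12 × 0.8192 = 3.375 V.
(Unloaded it would be 3.70 V; the load pulls it down.)

V_out ≈ 3.37 V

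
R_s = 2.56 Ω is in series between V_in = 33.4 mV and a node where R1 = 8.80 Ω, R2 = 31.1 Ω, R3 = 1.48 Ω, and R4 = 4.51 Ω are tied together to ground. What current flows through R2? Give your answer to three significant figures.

Combine the parallel branches: R_p = (1/8.80 + 1/31.1 + 1/1.48 + 1/4.51)⁻¹ = 0.9586 Ω.
V_A = 33.4 × 0.9586/3.519 = 9.099 mV.
Branch current I = V_A/R2 = 9.099/31.1 = 0.2926 mA.

I ≈ 0.293 mA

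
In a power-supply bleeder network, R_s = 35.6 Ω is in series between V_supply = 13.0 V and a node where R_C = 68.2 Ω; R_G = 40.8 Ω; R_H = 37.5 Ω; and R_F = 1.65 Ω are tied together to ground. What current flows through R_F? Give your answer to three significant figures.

I ≈ 0.316 A

Equivalent of the parallel group: R_p = 1.488 Ω.
V_A = 13.0 × 1.488/37.09 = 0.5217 V.
I(R_F) = V_A / R_F = 0.5217/1.65 = 0.3162 A.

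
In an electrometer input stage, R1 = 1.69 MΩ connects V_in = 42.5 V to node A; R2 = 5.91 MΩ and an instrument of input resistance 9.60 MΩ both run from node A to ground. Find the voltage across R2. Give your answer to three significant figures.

V_out ≈ 29.1 V

R2 ‖ R_L = (5.91 × 9.60)/(5.91 + 9.60) = 3.658 MΩ.
Then V_out = V_in · R2'/(R1 + R2') = 42.5 × 3.658/5.348 = 29.07 V.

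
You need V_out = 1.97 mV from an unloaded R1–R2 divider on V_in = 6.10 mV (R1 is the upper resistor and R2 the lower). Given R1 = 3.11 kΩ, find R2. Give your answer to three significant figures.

R2 ≈ 1.48 kΩ

Required fraction k = V_out/V_in = 0.3230.
Rearranging, R2 = R1·k/(1−k) = 3.11 × 0.4770 = 1.483 kΩ.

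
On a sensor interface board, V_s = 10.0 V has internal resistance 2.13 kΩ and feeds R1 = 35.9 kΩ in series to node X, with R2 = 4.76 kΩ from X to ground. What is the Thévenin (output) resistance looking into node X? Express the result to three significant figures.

R_th ≈ 4.23 kΩ

R1' = 2.13 + 35.9 = 38.03 kΩ (source resistance + R1).
Zeroing V_s shorts the top of R1' to ground, so R_th = R1' ‖ R2 = 4.230 kΩ.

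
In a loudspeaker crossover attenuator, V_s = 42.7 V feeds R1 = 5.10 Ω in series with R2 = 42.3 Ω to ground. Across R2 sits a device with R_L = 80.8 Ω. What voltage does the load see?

First combine the lower leg with the load: R2 ‖ R_L = 27.76 Ω.
Voltage divider with the loaded lower leg: V_out = 42.7 × 27.76/(5.10 + 27.76) = 42.7 × 0.8448 = 36.07 V.

V_out ≈ 36.1 V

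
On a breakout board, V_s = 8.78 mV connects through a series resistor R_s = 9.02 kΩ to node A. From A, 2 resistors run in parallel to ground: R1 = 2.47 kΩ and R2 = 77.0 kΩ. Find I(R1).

I ≈ 0.745 µA

Combine the parallel branches: R_p = (1/2.47 + 1/77.0)⁻¹ = 2.393 kΩ.
V_A by voltage divider: V_A = 8.78 × 2.393/(9.02 + 2.393) = 1.841 mV.
Branch current I = V_A/R1 = 1.841/2.47 = 0.7454 µA.
(Equivalently: I_total = 0.7693 µA, then current-divider fraction G_k/ΣG = 0.9689.)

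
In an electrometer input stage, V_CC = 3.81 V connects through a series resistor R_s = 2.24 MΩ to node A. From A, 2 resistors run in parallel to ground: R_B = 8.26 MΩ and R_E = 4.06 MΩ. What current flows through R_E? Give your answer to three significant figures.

Parallel bank: R_p = 1/(1/8.26 + 1/4.06) = 2.722 MΩ.
V_A = 3.81 × 2.722/4.962 = 2.090 V.
Branch current I = V_A/R_E = 2.090/4.06 = 0.5148 µA.

I ≈ 0.515 µA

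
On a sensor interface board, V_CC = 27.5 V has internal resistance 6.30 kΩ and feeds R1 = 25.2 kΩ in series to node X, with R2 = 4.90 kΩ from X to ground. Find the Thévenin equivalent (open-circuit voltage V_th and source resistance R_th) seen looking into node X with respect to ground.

R1' = 6.30 + 25.2 = 31.50 kΩ (source resistance + R1).
V_th is the unloaded tap voltage: V_CC · R2/(R1'+R2) = 27.5 × 0.1346 = 3.702 V.
Looking into X with the source shorted: R_th = R1'·R2/(R1'+R2) = 31.50 × 4.90/36.40 = 4.240 kΩ.

V_th ≈ 3.70 V, R_th ≈ 4.24 kΩ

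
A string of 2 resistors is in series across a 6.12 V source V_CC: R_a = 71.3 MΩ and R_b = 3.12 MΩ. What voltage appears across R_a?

Series total: ΣR = 71.3 + 3.12 = 74.42 MΩ.
Voltage divider: V = V_CC · (71.30 / 74.42) = 6.12 × 0.9581 = 5.863 V.

V ≈ 5.86 V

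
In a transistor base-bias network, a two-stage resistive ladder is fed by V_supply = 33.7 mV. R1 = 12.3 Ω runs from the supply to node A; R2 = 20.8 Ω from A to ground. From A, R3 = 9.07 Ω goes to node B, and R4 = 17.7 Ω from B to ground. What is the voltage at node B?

Looking into the second stage from A: R3 + R4 = 26.77 Ω appears in parallel with R2.
Effective lower resistance at A: R2 ‖ 26.77 = 11.71 Ω.
V_A = 33.7 × 11.71/(12.3 + 11.71) = 16.43 mV.
Stage 2 is unloaded, so V_B = V_A · R4/(R3+R4) = 16.43 × 17.7/26.77 = 10.86 mV.

V_B ≈ 10.9 mV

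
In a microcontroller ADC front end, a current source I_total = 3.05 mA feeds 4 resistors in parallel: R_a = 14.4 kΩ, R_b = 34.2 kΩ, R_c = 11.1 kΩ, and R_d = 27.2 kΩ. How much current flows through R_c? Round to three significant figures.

Total conductance ΣG = 1/14.4 + 1/34.2 + 1/11.1 + 1/27.2 = 0.2255 (units of 1/kΩ).
R_c takes the fraction G_k/ΣG = 0.09009/0.2255 = 0.3994, so I = 3.05 × 0.3994 = 1.218 mA.

I ≈ 1.22 mA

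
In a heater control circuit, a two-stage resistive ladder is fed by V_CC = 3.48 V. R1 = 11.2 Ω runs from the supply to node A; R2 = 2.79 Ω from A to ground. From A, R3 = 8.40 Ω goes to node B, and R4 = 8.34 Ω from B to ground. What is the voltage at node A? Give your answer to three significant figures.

Node A sees R2 in parallel with the series input of stage 2, R3 + R4 = 16.74 Ω.
R2 ‖ (R3+R4) = 2.391 Ω.
First divider: V_A = V_CC · 2.391/(11.2 + 2.391) = 0.6123 V.

V_A ≈ 0.612 V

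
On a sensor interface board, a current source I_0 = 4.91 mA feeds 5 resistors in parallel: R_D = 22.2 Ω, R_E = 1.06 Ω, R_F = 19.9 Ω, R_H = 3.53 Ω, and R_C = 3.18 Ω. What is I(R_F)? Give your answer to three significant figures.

I ≈ 0.151 mA

Total conductance ΣG = 1/22.2 + 1/1.06 + 1/19.9 + 1/3.53 + 1/3.18 = 1.636 (units of 1/Ω).
R_F takes the fraction G_k/ΣG = 0.05025/1.636 = 0.03071, so I = 4.91 × 0.03071 = 0.1508 mA.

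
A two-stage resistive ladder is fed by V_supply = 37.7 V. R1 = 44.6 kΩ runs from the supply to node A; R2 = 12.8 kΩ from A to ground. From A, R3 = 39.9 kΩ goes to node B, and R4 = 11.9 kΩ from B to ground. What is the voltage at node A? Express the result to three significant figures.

V_A ≈ 7.05 V

Node A sees R2 in parallel with the series input of stage 2, R3 + R4 = 51.80 kΩ.
Effective lower resistance at A: R2 ‖ 51.80 = 10.26 kΩ.
First divider: V_A = V_supply · 10.26/(44.6 + 10.26) = 7.053 V.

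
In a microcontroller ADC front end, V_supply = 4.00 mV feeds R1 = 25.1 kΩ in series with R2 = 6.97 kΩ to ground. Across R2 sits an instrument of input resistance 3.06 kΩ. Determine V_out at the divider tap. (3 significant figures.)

V_out ≈ 0.312 mV

First combine the lower leg with the load: R2 ‖ R_L = 2.126 kΩ.
Then V_out = V_supply · R2'/(R1 + R2') = 4.00 × 2.126/27.23 = 0.3124 mV.
(Unloaded it would be 0.869 mV; the load pulls it down.)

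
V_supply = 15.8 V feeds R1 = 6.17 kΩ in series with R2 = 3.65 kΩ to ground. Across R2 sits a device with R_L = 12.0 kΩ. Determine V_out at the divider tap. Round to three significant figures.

First combine the lower leg with the load: R2 ‖ R_L = 2.799 kΩ.
Voltage divider with the loaded lower leg: V_out = 15.8 × 2.799/(6.17 + 2.799) = 15.8 × 0.3121 = 4.930 V.
(Unloaded it would be 5.87 V; the load pulls it down.)

V_out ≈ 4.93 V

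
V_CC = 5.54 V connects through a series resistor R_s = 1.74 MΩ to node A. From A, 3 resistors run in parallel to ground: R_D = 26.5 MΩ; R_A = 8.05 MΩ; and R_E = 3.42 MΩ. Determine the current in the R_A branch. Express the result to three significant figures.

I ≈ 0.384 µA

Equivalent of the parallel group: R_p = 2.201 MΩ.
Node voltage V_A = V_CC · R_p/(R_s + R_p) = 5.54 × 0.5585 = 3.094 V.
I(R_A) = V_A / R_A = 3.094/8.05 = 0.3843 µA.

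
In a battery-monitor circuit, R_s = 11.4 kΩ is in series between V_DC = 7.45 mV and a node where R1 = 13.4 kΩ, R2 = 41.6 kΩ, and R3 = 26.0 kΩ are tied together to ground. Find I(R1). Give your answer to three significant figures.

Combine the parallel branches: R_p = (1/13.4 + 1/41.6 + 1/26.0)⁻¹ = 7.293 kΩ.
V_A by voltage divider: V_A = 7.45 × 7.293/(11.4 + 7.293) = 2.906 mV.
Branch current I = V_A/R1 = 2.906/13.4 = 0.2169 µA.

I ≈ 0.217 µA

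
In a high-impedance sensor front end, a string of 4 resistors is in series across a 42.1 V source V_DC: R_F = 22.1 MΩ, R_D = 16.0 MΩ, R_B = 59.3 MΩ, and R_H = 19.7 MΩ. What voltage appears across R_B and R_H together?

V ≈ 28.4 V

Total series resistance ΣR = 22.1 + 16.0 + 59.3 + 19.7 = 117.1 MΩ.
R_{R_B..R_H} = 59.3 + 19.7 = 79.00 MΩ.
V = V_DC · R/ΣR = 42.1 × 0.6746 = 28.40 V.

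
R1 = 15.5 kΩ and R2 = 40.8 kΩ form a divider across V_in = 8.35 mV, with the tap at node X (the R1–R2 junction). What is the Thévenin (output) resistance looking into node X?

R_th ≈ 11.2 kΩ

With V_in suppressed (replaced by a short), R_th = R1 ‖ R2 = (15.50 × 40.8)/(15.50 + 40.8) = 11.23 kΩ.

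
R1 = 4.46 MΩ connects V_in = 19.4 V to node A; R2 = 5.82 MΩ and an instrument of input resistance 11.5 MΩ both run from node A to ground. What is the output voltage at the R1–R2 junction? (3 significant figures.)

First combine the lower leg with the load: R2 ‖ R_L = 3.864 MΩ.
Now apply the divider: V_out = 19.4 × 0.4642 = 9.006 V.
(Unloaded it would be 11.0 V; the load pulls it down.)

V_out ≈ 9.01 V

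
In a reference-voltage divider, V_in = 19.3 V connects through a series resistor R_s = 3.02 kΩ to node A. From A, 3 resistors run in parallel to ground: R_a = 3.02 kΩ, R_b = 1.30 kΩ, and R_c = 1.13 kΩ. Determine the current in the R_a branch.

Combine the parallel branches: R_p = (1/3.02 + 1/1.30 + 1/1.13)⁻¹ = 0.5037 kΩ.
V_A = 19.3 × 0.5037/3.524 = 2.759 V.
I(R_a) = V_A / R_a = 2.759/3.02 = 0.9135 mA.
(Check via current divider: I_total = 5.477 mA; share G_k/ΣG = 0.1668 → same result.)

I ≈ 0.914 mA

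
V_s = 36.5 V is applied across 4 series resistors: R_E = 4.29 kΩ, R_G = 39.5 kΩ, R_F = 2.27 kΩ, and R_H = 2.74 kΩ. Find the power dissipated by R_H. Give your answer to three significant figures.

Series current I = V_s/ΣR = 36.5/48.80 = 0.7480 mA.
P = I²R = 0.5594 × 2.74 = 1.533 mW.

P ≈ 1.53 mW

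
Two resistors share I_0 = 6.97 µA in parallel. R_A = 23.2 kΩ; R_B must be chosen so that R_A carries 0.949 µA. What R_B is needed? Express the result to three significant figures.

The fraction through R_A equals R_B/(R_A+R_B).
0.949/6.97 = R_B/(R_A + R_B) → R_B = R_A · (0.1362)/(1 − 0.1362) = 23.2 × 0.1576 = 3.657 kΩ.

R_B ≈ 3.66 kΩ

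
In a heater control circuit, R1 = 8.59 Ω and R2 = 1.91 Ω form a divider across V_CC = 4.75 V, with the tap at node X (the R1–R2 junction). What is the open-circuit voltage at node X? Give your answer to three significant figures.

V_th ≈ 0.864 V

Open-circuit (no load on X): V_th = V_CC · R2/(R1 + R2) = 4.75 × 1.91/(8.590 + 1.91) = 0.8640 V.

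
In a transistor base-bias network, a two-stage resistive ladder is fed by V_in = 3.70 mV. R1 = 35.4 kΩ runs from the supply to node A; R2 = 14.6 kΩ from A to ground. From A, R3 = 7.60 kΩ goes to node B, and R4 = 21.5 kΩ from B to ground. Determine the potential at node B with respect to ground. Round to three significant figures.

The second stage (R3 + R4 = 29.10 kΩ) loads node A in parallel with R2.
R2 ‖ (R3+R4) = 9.722 kΩ.
So V_A = 3.70 × 0.2155 = 0.7972 mV.
V_B = V_A × 0.7388 = 0.5890 mV.

V_B ≈ 0.589 mV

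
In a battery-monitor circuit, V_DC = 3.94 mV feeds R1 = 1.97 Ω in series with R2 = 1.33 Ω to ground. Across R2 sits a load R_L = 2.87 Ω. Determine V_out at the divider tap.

R2 ‖ R_L = (1.33 × 2.87)/(1.33 + 2.87) = 0.9088 Ω.
Voltage divider with the loaded lower leg: V_out = 3.94 × 0.9088/(1.97 + 0.9088) = 3.94 × 0.3157 = 1.244 mV.

V_out ≈ 1.24 mV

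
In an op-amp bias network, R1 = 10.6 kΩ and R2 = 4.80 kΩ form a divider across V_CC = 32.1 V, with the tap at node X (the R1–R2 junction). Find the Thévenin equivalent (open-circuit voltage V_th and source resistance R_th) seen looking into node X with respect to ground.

With X open, the divider is unloaded: V_th = 32.1 × 4.80/15.40 = 10.01 V.
Zeroing V_CC shorts the top of R1 to ground, so R_th = R1 ‖ R2 = 3.304 kΩ.

V_th ≈ 10.0 V, R_th ≈ 3.30 kΩ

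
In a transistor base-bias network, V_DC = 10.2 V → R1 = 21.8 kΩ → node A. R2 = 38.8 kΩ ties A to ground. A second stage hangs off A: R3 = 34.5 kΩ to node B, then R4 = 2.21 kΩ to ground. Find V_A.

V_A ≈ 4.73 V

Node A sees R2 in parallel with the series input of stage 2, R3 + R4 = 36.71 kΩ.
R2 ‖ (R3+R4) = 18.86 kΩ.
V_A = 10.2 × 18.86/(21.8 + 18.86) = 4.732 V.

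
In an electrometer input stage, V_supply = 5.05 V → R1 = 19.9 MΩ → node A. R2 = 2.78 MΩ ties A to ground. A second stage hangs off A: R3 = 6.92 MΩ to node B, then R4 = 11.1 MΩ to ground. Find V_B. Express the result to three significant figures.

V_B ≈ 0.336 V

The second stage (R3 + R4 = 18.02 MΩ) loads node A in parallel with R2.
R2 ‖ (R3+R4) = 2.408 MΩ.
V_A = 5.05 × 2.408/(19.9 + 2.408) = 0.5452 V.
Stage 2 is unloaded, so V_B = V_A · R4/(R3+R4) = 0.5452 × 11.1/18.02 = 0.3358 V.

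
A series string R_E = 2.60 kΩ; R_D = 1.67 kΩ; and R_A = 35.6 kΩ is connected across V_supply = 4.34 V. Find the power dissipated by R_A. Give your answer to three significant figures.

Series current I = V_supply/ΣR = 4.34/39.87 = 0.1089 mA.
V(R_A) = I·R = 3.875 V; P = V·I = 3.875 × 0.1089 = 0.4218 mW.

P ≈ 0.422 mW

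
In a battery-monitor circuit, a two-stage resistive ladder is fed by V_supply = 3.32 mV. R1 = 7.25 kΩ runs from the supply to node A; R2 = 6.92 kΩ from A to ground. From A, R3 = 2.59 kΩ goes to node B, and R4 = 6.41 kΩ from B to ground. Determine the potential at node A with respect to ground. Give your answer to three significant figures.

Node A sees R2 in parallel with the series input of stage 2, R3 + R4 = 9.000 kΩ.
Effective lower resistance at A: R2 ‖ 9.000 = 3.912 kΩ.
First divider: V_A = V_supply · 3.912/(7.25 + 3.912) = 1.164 mV.

V_A ≈ 1.16 mV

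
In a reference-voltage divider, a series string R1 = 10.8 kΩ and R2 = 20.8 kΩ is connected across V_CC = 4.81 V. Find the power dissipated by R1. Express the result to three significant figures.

ΣR = 31.60 kΩ → I = 4.81/31.60 = 0.1522 mA.
V(R1) = I·R = 1.644 V; P = V·I = 1.644 × 0.1522 = 0.2502 mW.

P ≈ 0.250 mW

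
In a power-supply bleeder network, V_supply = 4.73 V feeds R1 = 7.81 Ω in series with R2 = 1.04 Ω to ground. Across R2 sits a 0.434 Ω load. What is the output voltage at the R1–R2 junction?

V_out ≈ 0.178 V

First combine the lower leg with the load: R2 ‖ R_L = 0.3062 Ω.
Then V_out = V_supply · R2'/(R1 + R2') = 4.73 × 0.3062/8.116 = 0.1785 V.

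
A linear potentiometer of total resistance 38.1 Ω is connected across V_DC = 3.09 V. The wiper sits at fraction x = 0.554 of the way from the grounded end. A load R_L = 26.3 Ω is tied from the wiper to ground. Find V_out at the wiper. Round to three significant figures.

Lower segment x·R_p = 21.11 Ω; upper segment (1−x)·R_p = 16.99 Ω.
R_L loads the lower segment: effective lower R = 11.71 Ω.
V_out = 3.09 × 11.71/(16.99 + 11.71) = 1.261 V.
(Unloaded: V_out = x·V_DC = 1.71 V.)

V_out ≈ 1.26 V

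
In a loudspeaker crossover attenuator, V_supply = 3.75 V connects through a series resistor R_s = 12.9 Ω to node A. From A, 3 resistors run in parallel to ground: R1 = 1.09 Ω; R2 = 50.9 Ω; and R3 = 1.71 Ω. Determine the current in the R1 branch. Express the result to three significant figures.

I ≈ 0.167 A

Combine the parallel branches: R_p = (1/1.09 + 1/50.9 + 1/1.71)⁻¹ = 0.6571 Ω.
V_A by voltage divider: V_A = 3.75 × 0.6571/(12.9 + 0.6571) = 0.1818 V.
Branch current I = V_A/R1 = 0.1818/1.09 = 0.1667 A.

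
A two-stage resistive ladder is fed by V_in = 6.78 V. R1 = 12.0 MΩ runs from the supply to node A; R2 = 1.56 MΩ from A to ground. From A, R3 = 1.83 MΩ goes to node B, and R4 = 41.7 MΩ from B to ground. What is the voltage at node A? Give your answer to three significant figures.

Node A sees R2 in parallel with the series input of stage 2, R3 + R4 = 43.53 MΩ.
R2 ‖ (R3+R4) = 1.506 MΩ.
V_A = 6.78 × 1.506/(12.0 + 1.506) = 0.7560 V.

V_A ≈ 0.756 V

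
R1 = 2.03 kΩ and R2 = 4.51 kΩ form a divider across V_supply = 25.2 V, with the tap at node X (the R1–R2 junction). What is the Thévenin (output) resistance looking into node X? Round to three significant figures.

R_th ≈ 1.40 kΩ

With V_supply suppressed (replaced by a short), R_th = R1 ‖ R2 = (2.030 × 4.51)/(2.030 + 4.51) = 1.400 kΩ.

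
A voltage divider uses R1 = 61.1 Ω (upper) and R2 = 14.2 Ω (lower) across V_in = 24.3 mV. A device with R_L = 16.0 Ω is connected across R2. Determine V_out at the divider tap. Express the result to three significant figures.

V_out ≈ 2.66 mV

R2 ‖ R_L = (14.2 × 16.0)/(14.2 + 16.0) = 7.523 Ω.
Now apply the divider: V_out = 24.3 × 0.1096 = 2.664 mV.
(Unloaded it would be 4.58 mV; the load pulls it down.)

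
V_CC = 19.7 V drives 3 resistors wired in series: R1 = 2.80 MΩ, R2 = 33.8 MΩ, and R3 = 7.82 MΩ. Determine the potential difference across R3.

V ≈ 3.47 V

Series total: ΣR = 2.80 + 33.8 + 7.82 = 44.42 MΩ.
Voltage divider: V = V_CC · (7.820 / 44.42) = 19.7 × 0.1760 = 3.468 V.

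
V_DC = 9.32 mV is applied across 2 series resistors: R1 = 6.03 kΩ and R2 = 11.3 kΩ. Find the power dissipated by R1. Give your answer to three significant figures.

P ≈ 1.74 nW

The common current is I = 9.32/17.33 = 0.5378 µA.
P(R1) = I²·R1 = (0.5378)² × 6.03 = 1.744 nW.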